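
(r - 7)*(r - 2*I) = r^2 - 7*r - 2*I*r + 14*I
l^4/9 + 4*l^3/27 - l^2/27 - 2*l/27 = l*(l/3 + 1/3)^2*(l - 2/3)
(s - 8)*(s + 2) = s^2 - 6*s - 16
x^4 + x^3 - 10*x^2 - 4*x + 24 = (x - 2)^2*(x + 2)*(x + 3)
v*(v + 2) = v^2 + 2*v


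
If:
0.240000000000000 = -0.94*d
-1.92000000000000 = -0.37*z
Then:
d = -0.26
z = 5.19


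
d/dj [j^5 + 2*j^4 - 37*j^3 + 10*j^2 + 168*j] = 5*j^4 + 8*j^3 - 111*j^2 + 20*j + 168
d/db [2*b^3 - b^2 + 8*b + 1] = 6*b^2 - 2*b + 8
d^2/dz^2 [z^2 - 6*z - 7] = 2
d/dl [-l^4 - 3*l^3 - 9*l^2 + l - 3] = -4*l^3 - 9*l^2 - 18*l + 1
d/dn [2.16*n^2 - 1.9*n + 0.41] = 4.32*n - 1.9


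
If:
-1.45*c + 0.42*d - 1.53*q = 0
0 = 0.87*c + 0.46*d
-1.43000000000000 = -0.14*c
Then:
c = 10.21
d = -19.32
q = -14.98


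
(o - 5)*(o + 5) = o^2 - 25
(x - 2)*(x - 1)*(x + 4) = x^3 + x^2 - 10*x + 8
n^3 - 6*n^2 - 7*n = n*(n - 7)*(n + 1)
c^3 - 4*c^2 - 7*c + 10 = (c - 5)*(c - 1)*(c + 2)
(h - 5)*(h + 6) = h^2 + h - 30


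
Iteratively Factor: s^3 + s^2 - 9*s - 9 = (s + 3)*(s^2 - 2*s - 3) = (s + 1)*(s + 3)*(s - 3)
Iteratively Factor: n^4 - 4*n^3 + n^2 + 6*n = (n - 2)*(n^3 - 2*n^2 - 3*n) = n*(n - 2)*(n^2 - 2*n - 3) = n*(n - 3)*(n - 2)*(n + 1)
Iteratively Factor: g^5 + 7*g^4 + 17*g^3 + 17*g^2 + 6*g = (g + 1)*(g^4 + 6*g^3 + 11*g^2 + 6*g) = g*(g + 1)*(g^3 + 6*g^2 + 11*g + 6) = g*(g + 1)*(g + 3)*(g^2 + 3*g + 2) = g*(g + 1)*(g + 2)*(g + 3)*(g + 1)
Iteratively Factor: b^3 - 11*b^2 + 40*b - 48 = (b - 3)*(b^2 - 8*b + 16) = (b - 4)*(b - 3)*(b - 4)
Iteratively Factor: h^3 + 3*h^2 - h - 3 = (h + 3)*(h^2 - 1) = (h + 1)*(h + 3)*(h - 1)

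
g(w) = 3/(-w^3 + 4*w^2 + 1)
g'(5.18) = 0.12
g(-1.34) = 0.28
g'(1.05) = -0.84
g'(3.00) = 0.09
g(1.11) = 0.66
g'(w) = 3*(3*w^2 - 8*w)/(-w^3 + 4*w^2 + 1)^2 = 3*w*(3*w - 8)/(-w^3 + 4*w^2 + 1)^2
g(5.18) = -0.10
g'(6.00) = 0.04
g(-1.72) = 0.17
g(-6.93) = 0.01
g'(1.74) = -0.24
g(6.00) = -0.04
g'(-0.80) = 1.51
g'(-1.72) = 0.21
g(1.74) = 0.38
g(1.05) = 0.71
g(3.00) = 0.30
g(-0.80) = 0.74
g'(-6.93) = 0.00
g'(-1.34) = 0.43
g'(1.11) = -0.75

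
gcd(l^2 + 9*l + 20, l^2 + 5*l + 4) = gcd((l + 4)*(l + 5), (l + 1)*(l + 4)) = l + 4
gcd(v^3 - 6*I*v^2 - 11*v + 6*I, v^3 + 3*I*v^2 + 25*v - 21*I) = v^2 - 4*I*v - 3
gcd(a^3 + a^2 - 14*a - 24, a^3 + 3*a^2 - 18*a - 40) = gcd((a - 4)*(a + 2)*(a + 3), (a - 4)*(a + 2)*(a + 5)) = a^2 - 2*a - 8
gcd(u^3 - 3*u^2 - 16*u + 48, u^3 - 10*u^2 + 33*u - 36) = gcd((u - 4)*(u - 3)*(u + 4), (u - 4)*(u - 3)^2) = u^2 - 7*u + 12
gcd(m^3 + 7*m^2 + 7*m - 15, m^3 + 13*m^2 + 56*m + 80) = m + 5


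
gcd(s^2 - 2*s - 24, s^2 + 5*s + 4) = s + 4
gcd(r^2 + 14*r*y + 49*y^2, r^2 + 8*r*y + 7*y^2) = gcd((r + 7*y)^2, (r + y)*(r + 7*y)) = r + 7*y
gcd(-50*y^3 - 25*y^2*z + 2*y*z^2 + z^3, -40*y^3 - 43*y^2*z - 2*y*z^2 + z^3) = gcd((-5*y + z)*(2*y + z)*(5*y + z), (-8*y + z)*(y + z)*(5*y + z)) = 5*y + z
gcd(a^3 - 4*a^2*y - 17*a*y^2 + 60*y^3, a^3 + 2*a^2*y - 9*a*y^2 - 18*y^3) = -a + 3*y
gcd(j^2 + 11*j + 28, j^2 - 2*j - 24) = j + 4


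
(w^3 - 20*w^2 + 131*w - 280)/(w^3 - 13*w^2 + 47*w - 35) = (w - 8)/(w - 1)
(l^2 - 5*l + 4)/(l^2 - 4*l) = (l - 1)/l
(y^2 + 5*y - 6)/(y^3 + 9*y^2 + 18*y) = (y - 1)/(y*(y + 3))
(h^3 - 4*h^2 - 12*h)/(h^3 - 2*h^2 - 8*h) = (h - 6)/(h - 4)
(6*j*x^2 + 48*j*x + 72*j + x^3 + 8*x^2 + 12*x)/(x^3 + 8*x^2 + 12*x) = (6*j + x)/x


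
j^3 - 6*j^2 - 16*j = j*(j - 8)*(j + 2)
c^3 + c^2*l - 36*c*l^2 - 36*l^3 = (c - 6*l)*(c + l)*(c + 6*l)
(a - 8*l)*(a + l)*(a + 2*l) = a^3 - 5*a^2*l - 22*a*l^2 - 16*l^3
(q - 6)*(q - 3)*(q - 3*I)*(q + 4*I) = q^4 - 9*q^3 + I*q^3 + 30*q^2 - 9*I*q^2 - 108*q + 18*I*q + 216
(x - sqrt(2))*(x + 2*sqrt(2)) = x^2 + sqrt(2)*x - 4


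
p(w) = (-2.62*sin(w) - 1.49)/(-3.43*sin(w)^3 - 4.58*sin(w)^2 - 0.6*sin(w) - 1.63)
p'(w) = (-2.62*sin(w) - 1.49)*(10.29*sin(w)^2*cos(w) + 9.16*sin(w)*cos(w) + 0.6*cos(w))/(-3.43*sin(w)^3 - 4.58*sin(w)^2 - 0.6*sin(w) - 1.63)^2 - 2.62*cos(w)/(-3.43*sin(w)^3 - 4.58*sin(w)^2 - 0.6*sin(w) - 1.63) = (-17.9732*sin(w)^3 - 27.3317*sin(w)^2 - 13.6484*sin(w) + 3.3766)*cos(w)/(11.7649*sin(w)^6 + 31.4188*sin(w)^5 + 25.0924*sin(w)^4 + 16.6778*sin(w)^3 + 15.2908*sin(w)^2 + 1.956*sin(w) + 2.6569)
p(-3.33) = 1.03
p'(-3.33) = 0.07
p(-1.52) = -0.52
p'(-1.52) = 0.08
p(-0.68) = -0.07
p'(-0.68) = 0.89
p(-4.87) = 0.41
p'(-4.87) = -0.08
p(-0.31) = 0.39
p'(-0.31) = 1.66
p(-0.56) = 0.05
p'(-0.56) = 1.09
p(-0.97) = -0.29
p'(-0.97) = 0.64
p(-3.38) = 1.02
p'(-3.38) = 0.36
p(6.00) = 0.43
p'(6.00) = 1.72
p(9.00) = 0.89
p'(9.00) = 0.89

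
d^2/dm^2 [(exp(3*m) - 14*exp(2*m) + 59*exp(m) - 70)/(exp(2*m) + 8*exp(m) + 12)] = (exp(6*m) + 24*exp(5*m) + 451*exp(4*m) + 80*exp(3*m) - 8664*exp(2*m) - 14848*exp(m) + 15216)*exp(m)/(exp(6*m) + 24*exp(5*m) + 228*exp(4*m) + 1088*exp(3*m) + 2736*exp(2*m) + 3456*exp(m) + 1728)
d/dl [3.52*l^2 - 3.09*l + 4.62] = 7.04*l - 3.09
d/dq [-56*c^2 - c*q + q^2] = -c + 2*q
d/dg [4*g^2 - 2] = 8*g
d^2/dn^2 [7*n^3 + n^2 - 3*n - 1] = 42*n + 2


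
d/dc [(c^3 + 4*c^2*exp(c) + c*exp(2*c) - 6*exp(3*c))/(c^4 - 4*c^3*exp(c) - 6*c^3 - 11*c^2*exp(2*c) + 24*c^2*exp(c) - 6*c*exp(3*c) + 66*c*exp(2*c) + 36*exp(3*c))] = (-2*(c^3 + 4*c^2*exp(c) + c*exp(2*c) - 6*exp(3*c))*(-2*c^3*exp(c) + 2*c^3 - 11*c^2*exp(2*c) + 6*c^2*exp(c) - 9*c^2 - 9*c*exp(3*c) + 55*c*exp(2*c) + 24*c*exp(c) + 51*exp(3*c) + 33*exp(2*c)) + (4*c^2*exp(c) + 3*c^2 + 2*c*exp(2*c) + 8*c*exp(c) - 18*exp(3*c) + exp(2*c))*(c^4 - 4*c^3*exp(c) - 6*c^3 - 11*c^2*exp(2*c) + 24*c^2*exp(c) - 6*c*exp(3*c) + 66*c*exp(2*c) + 36*exp(3*c)))/(c^4 - 4*c^3*exp(c) - 6*c^3 - 11*c^2*exp(2*c) + 24*c^2*exp(c) - 6*c*exp(3*c) + 66*c*exp(2*c) + 36*exp(3*c))^2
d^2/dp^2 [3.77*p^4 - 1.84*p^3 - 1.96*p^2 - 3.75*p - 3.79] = 45.24*p^2 - 11.04*p - 3.92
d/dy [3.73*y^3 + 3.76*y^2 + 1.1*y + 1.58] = 11.19*y^2 + 7.52*y + 1.1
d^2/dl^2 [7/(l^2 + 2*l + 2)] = 14*(-l^2 - 2*l + 4*(l + 1)^2 - 2)/(l^2 + 2*l + 2)^3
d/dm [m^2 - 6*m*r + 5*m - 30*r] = 2*m - 6*r + 5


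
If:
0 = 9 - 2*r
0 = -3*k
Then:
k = 0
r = 9/2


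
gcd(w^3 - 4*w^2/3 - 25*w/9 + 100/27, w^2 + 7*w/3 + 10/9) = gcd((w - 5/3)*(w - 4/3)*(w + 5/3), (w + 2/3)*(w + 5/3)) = w + 5/3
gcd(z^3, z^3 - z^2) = z^2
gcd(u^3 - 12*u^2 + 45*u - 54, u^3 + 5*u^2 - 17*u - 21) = u - 3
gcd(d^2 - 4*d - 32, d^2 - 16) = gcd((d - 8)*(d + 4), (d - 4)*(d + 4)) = d + 4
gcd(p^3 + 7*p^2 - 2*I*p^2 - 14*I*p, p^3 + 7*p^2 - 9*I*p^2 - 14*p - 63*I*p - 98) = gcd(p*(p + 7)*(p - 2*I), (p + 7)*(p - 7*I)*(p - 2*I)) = p^2 + p*(7 - 2*I) - 14*I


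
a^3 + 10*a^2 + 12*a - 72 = (a - 2)*(a + 6)^2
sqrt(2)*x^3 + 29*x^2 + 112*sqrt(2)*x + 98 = (x + 7*sqrt(2))^2*(sqrt(2)*x + 1)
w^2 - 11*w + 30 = (w - 6)*(w - 5)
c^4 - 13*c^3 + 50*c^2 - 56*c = c*(c - 7)*(c - 4)*(c - 2)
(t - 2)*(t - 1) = t^2 - 3*t + 2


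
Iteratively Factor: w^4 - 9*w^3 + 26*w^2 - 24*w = (w - 4)*(w^3 - 5*w^2 + 6*w) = (w - 4)*(w - 3)*(w^2 - 2*w) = (w - 4)*(w - 3)*(w - 2)*(w)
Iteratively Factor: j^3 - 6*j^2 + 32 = (j - 4)*(j^2 - 2*j - 8) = (j - 4)^2*(j + 2)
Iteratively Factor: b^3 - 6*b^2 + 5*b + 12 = (b + 1)*(b^2 - 7*b + 12) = (b - 4)*(b + 1)*(b - 3)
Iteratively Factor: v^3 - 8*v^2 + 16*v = (v - 4)*(v^2 - 4*v) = v*(v - 4)*(v - 4)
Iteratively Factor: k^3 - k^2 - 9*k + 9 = (k - 1)*(k^2 - 9) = (k - 3)*(k - 1)*(k + 3)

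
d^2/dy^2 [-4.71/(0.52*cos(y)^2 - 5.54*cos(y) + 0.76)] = (5.094336*(1 - cos(y)^2)^2 - 40.705704*cos(y)^3 + 139.659036*cos(y)^2 + 101.242392*cos(y) - 290.486424)/(0.52*cos(y)^2 - 5.54*cos(y) + 0.76)^3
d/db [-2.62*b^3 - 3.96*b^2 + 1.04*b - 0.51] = -7.86*b^2 - 7.92*b + 1.04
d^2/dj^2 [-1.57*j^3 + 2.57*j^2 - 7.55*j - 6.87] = 5.14 - 9.42*j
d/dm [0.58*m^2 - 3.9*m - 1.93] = 1.16*m - 3.9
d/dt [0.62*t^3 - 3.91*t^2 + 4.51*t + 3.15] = 1.86*t^2 - 7.82*t + 4.51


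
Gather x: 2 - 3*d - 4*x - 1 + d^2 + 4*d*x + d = d^2 - 2*d + x*(4*d - 4) + 1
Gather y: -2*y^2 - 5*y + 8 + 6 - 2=-2*y^2 - 5*y + 12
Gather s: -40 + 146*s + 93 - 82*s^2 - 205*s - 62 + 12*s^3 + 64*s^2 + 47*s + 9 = 12*s^3 - 18*s^2 - 12*s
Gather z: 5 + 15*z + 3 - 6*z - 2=9*z + 6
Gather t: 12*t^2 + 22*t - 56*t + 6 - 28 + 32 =12*t^2 - 34*t + 10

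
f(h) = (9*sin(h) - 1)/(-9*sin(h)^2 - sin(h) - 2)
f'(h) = (18*sin(h)*cos(h) + cos(h))*(9*sin(h) - 1)/(-9*sin(h)^2 - sin(h) - 2)^2 + 9*cos(h)/(-9*sin(h)^2 - sin(h) - 2) = (81*sin(h)^2 - 18*sin(h) - 19)*cos(h)/(9*sin(h)^2 + sin(h) + 2)^2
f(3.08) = 0.21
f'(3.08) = 4.50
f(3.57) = 1.51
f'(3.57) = -0.23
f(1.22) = -0.69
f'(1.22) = 0.10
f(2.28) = -0.73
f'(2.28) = -0.14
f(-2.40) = 1.30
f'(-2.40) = -0.75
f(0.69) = -0.75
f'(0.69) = 0.05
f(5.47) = 1.25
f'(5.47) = 0.70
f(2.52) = -0.75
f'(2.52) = 0.05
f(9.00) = -0.69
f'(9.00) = 0.74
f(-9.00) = 1.51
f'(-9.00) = -0.20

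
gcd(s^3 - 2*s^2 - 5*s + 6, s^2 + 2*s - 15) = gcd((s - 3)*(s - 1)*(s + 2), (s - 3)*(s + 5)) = s - 3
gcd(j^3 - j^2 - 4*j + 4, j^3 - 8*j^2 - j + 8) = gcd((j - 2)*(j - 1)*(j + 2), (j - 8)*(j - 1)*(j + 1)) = j - 1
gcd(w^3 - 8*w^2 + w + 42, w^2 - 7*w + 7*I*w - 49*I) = w - 7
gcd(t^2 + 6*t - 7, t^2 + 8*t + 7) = t + 7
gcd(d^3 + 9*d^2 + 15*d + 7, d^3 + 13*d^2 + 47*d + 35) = d^2 + 8*d + 7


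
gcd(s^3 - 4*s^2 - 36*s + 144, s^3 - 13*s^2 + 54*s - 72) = s^2 - 10*s + 24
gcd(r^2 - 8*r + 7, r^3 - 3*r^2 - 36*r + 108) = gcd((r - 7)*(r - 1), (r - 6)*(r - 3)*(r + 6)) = 1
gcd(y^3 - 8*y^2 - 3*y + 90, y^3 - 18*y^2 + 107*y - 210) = y^2 - 11*y + 30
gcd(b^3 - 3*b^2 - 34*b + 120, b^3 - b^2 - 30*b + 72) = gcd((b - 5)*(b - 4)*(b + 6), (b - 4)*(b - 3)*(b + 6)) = b^2 + 2*b - 24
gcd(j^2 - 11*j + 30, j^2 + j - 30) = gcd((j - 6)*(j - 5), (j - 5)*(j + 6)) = j - 5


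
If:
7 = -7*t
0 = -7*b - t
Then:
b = 1/7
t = -1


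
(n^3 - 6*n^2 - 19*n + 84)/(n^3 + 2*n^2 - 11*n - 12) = (n - 7)/(n + 1)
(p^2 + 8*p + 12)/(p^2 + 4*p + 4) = (p + 6)/(p + 2)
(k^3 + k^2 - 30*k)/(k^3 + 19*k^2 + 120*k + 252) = k*(k - 5)/(k^2 + 13*k + 42)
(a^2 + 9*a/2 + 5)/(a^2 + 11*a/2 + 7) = (2*a + 5)/(2*a + 7)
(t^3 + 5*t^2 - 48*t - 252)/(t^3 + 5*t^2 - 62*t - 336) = (t^2 - t - 42)/(t^2 - t - 56)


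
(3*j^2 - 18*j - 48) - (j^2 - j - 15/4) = 2*j^2 - 17*j - 177/4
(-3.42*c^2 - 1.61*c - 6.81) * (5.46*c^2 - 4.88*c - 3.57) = -18.6732*c^4 + 7.899*c^3 - 17.1164*c^2 + 38.9805*c + 24.3117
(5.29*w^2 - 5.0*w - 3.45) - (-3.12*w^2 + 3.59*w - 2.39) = 8.41*w^2 - 8.59*w - 1.06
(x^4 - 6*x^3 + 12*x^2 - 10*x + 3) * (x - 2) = x^5 - 8*x^4 + 24*x^3 - 34*x^2 + 23*x - 6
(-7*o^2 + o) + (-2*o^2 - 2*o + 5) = -9*o^2 - o + 5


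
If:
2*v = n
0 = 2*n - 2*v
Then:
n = 0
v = 0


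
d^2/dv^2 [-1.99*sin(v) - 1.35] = 1.99*sin(v)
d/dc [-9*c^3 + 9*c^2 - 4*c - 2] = -27*c^2 + 18*c - 4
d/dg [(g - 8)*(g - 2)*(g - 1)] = 3*g^2 - 22*g + 26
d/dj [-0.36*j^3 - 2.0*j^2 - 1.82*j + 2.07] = -1.08*j^2 - 4.0*j - 1.82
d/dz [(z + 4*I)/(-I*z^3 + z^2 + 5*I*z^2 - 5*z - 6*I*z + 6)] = (-2*I*z^3 + z^2*(13 + 5*I) + z*(-40 + 8*I) + 18 - 20*I)/(z^6 + z^5*(-10 + 2*I) + z^4*(36 - 20*I) + z^3*(-50 + 74*I) + z^2*(-1 - 120*I) + z*(60 + 72*I) - 36)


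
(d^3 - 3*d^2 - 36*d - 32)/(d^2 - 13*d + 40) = (d^2 + 5*d + 4)/(d - 5)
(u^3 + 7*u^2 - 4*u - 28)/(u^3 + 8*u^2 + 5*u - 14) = (u - 2)/(u - 1)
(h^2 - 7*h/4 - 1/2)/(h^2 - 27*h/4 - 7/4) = (h - 2)/(h - 7)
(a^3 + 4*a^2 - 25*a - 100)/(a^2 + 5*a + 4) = (a^2 - 25)/(a + 1)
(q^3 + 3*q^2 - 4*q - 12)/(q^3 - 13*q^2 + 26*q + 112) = (q^2 + q - 6)/(q^2 - 15*q + 56)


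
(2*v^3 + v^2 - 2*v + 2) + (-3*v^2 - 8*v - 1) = 2*v^3 - 2*v^2 - 10*v + 1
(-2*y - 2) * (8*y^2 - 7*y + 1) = -16*y^3 - 2*y^2 + 12*y - 2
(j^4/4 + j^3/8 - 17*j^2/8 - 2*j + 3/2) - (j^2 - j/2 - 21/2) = j^4/4 + j^3/8 - 25*j^2/8 - 3*j/2 + 12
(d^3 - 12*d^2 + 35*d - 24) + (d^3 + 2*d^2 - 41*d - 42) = 2*d^3 - 10*d^2 - 6*d - 66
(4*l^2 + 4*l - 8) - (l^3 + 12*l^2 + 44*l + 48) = -l^3 - 8*l^2 - 40*l - 56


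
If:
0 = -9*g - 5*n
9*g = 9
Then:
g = 1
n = -9/5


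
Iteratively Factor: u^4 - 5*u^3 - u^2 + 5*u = (u)*(u^3 - 5*u^2 - u + 5) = u*(u + 1)*(u^2 - 6*u + 5) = u*(u - 5)*(u + 1)*(u - 1)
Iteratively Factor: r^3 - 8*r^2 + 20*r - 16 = (r - 4)*(r^2 - 4*r + 4) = (r - 4)*(r - 2)*(r - 2)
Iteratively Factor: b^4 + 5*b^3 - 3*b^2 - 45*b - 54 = (b + 3)*(b^3 + 2*b^2 - 9*b - 18) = (b + 3)^2*(b^2 - b - 6) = (b - 3)*(b + 3)^2*(b + 2)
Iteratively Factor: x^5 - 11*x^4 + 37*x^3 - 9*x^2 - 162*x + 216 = (x - 3)*(x^4 - 8*x^3 + 13*x^2 + 30*x - 72) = (x - 4)*(x - 3)*(x^3 - 4*x^2 - 3*x + 18) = (x - 4)*(x - 3)^2*(x^2 - x - 6) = (x - 4)*(x - 3)^2*(x + 2)*(x - 3)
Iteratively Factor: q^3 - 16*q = (q)*(q^2 - 16) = q*(q - 4)*(q + 4)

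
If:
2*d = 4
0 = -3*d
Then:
No Solution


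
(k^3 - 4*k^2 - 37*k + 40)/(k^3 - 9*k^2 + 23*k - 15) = (k^2 - 3*k - 40)/(k^2 - 8*k + 15)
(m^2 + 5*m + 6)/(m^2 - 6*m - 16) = (m + 3)/(m - 8)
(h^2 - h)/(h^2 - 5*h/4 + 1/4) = 4*h/(4*h - 1)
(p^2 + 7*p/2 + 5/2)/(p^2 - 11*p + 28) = (2*p^2 + 7*p + 5)/(2*(p^2 - 11*p + 28))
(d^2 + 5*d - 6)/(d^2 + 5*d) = (d^2 + 5*d - 6)/(d*(d + 5))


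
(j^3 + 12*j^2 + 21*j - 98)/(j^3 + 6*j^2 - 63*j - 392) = (j - 2)/(j - 8)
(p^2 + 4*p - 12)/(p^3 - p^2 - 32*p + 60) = 1/(p - 5)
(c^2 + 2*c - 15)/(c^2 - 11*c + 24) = (c + 5)/(c - 8)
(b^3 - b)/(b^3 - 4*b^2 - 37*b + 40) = b*(b + 1)/(b^2 - 3*b - 40)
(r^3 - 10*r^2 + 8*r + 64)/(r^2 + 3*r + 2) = (r^2 - 12*r + 32)/(r + 1)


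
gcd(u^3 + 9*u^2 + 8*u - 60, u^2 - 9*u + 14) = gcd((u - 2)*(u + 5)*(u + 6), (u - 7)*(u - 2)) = u - 2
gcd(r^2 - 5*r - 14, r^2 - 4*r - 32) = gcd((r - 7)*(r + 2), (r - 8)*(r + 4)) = 1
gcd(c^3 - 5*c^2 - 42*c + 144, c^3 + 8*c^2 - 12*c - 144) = c + 6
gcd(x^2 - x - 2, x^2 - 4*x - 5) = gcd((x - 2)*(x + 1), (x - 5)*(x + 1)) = x + 1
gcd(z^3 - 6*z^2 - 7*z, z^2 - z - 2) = z + 1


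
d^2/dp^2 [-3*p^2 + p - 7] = -6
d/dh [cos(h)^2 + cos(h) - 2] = -sin(h) - sin(2*h)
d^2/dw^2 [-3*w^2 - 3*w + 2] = -6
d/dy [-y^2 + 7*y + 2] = 7 - 2*y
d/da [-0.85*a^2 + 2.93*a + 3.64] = 2.93 - 1.7*a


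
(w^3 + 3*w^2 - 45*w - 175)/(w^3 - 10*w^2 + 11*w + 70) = (w^2 + 10*w + 25)/(w^2 - 3*w - 10)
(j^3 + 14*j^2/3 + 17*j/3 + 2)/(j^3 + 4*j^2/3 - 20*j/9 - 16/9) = 3*(j^2 + 4*j + 3)/(3*j^2 + 2*j - 8)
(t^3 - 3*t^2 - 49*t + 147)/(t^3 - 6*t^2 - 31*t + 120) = (t^2 - 49)/(t^2 - 3*t - 40)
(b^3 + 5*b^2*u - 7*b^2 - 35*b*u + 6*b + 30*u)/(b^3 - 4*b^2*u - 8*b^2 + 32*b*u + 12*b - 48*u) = (-b^2 - 5*b*u + b + 5*u)/(-b^2 + 4*b*u + 2*b - 8*u)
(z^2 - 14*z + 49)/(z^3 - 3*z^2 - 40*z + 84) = (z - 7)/(z^2 + 4*z - 12)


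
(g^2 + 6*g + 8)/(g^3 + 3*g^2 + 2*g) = (g + 4)/(g*(g + 1))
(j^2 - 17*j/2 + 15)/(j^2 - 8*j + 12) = (j - 5/2)/(j - 2)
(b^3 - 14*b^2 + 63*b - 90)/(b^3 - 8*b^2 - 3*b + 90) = (b - 3)/(b + 3)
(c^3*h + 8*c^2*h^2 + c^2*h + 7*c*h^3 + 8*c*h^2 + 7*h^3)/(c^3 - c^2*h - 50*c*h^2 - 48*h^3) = h*(c^2 + 7*c*h + c + 7*h)/(c^2 - 2*c*h - 48*h^2)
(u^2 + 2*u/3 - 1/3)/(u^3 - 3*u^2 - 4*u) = (u - 1/3)/(u*(u - 4))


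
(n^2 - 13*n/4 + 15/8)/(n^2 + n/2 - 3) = (8*n^2 - 26*n + 15)/(4*(2*n^2 + n - 6))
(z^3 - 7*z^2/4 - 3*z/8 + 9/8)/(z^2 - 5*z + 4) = (8*z^2 - 6*z - 9)/(8*(z - 4))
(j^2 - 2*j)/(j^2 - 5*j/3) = 3*(j - 2)/(3*j - 5)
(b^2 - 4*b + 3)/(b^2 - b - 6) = (b - 1)/(b + 2)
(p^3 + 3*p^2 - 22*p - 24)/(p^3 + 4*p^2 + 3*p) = (p^2 + 2*p - 24)/(p*(p + 3))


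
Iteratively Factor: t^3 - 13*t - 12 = (t - 4)*(t^2 + 4*t + 3) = (t - 4)*(t + 1)*(t + 3)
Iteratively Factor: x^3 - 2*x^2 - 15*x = (x)*(x^2 - 2*x - 15) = x*(x - 5)*(x + 3)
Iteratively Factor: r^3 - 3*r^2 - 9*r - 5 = (r + 1)*(r^2 - 4*r - 5) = (r + 1)^2*(r - 5)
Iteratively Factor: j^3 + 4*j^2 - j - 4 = (j - 1)*(j^2 + 5*j + 4) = (j - 1)*(j + 4)*(j + 1)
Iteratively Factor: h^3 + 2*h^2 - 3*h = (h - 1)*(h^2 + 3*h) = h*(h - 1)*(h + 3)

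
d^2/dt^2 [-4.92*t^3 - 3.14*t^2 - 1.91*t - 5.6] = -29.52*t - 6.28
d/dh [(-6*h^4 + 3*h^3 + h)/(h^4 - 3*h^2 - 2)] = (-3*h^6 + 36*h^5 - 12*h^4 + 48*h^3 - 15*h^2 - 2)/(h^8 - 6*h^6 + 5*h^4 + 12*h^2 + 4)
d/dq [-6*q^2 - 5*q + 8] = -12*q - 5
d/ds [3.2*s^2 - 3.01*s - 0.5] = 6.4*s - 3.01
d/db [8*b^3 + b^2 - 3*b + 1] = 24*b^2 + 2*b - 3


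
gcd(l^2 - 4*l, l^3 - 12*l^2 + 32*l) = l^2 - 4*l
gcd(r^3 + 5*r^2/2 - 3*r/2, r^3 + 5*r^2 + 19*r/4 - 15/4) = r^2 + 5*r/2 - 3/2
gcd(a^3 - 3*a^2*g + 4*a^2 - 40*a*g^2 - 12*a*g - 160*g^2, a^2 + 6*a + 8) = a + 4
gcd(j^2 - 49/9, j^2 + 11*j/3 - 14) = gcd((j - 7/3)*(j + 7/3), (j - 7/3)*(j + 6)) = j - 7/3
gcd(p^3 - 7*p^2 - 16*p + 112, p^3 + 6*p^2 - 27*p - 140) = p + 4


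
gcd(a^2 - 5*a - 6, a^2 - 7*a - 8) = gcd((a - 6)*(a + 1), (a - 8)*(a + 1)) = a + 1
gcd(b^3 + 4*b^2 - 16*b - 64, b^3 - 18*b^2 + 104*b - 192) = b - 4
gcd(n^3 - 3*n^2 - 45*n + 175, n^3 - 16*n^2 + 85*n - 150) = n^2 - 10*n + 25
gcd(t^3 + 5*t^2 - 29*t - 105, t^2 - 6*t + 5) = t - 5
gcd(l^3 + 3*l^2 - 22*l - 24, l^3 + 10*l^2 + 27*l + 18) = l^2 + 7*l + 6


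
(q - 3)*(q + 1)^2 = q^3 - q^2 - 5*q - 3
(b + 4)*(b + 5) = b^2 + 9*b + 20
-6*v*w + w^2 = w*(-6*v + w)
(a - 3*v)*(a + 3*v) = a^2 - 9*v^2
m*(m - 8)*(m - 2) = m^3 - 10*m^2 + 16*m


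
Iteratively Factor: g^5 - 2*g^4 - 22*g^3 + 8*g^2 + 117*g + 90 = (g - 5)*(g^4 + 3*g^3 - 7*g^2 - 27*g - 18) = (g - 5)*(g + 1)*(g^3 + 2*g^2 - 9*g - 18) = (g - 5)*(g + 1)*(g + 3)*(g^2 - g - 6) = (g - 5)*(g + 1)*(g + 2)*(g + 3)*(g - 3)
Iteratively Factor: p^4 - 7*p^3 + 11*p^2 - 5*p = (p - 1)*(p^3 - 6*p^2 + 5*p) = (p - 1)^2*(p^2 - 5*p) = (p - 5)*(p - 1)^2*(p)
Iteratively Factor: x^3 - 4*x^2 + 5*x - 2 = (x - 1)*(x^2 - 3*x + 2) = (x - 2)*(x - 1)*(x - 1)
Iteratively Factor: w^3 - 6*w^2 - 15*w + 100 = (w + 4)*(w^2 - 10*w + 25) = (w - 5)*(w + 4)*(w - 5)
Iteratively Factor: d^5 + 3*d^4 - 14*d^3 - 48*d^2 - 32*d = (d - 4)*(d^4 + 7*d^3 + 14*d^2 + 8*d) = d*(d - 4)*(d^3 + 7*d^2 + 14*d + 8) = d*(d - 4)*(d + 2)*(d^2 + 5*d + 4) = d*(d - 4)*(d + 1)*(d + 2)*(d + 4)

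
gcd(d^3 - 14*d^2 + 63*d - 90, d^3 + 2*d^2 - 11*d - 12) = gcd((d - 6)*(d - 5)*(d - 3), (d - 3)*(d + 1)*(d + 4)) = d - 3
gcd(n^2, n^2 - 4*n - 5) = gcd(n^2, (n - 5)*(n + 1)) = 1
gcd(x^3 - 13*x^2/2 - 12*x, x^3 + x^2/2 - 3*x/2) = x^2 + 3*x/2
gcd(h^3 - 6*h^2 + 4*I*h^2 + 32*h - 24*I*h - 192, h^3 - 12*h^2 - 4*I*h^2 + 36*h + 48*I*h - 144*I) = h^2 + h*(-6 - 4*I) + 24*I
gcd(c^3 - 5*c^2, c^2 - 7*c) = c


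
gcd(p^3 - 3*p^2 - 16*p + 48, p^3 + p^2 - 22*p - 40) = p + 4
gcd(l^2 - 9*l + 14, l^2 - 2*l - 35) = l - 7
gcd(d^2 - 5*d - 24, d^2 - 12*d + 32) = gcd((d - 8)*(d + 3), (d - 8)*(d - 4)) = d - 8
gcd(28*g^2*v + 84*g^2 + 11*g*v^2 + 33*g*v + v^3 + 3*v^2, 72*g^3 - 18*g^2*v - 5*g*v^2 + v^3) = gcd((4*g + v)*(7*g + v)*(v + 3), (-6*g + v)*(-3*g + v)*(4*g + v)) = 4*g + v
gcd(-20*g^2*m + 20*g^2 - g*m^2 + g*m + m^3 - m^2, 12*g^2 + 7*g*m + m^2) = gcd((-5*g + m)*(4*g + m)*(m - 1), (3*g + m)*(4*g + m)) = 4*g + m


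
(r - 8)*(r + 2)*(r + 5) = r^3 - r^2 - 46*r - 80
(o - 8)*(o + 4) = o^2 - 4*o - 32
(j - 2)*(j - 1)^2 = j^3 - 4*j^2 + 5*j - 2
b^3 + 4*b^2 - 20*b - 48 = (b - 4)*(b + 2)*(b + 6)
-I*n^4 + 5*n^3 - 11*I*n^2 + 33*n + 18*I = (n - 3*I)*(n + I)*(n + 6*I)*(-I*n + 1)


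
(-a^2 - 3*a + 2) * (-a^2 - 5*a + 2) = a^4 + 8*a^3 + 11*a^2 - 16*a + 4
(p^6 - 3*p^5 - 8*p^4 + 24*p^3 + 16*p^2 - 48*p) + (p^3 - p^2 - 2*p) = p^6 - 3*p^5 - 8*p^4 + 25*p^3 + 15*p^2 - 50*p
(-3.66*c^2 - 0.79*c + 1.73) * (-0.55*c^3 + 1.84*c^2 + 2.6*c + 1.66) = 2.013*c^5 - 6.2999*c^4 - 11.9211*c^3 - 4.9464*c^2 + 3.1866*c + 2.8718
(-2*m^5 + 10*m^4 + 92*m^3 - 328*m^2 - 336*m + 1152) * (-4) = 8*m^5 - 40*m^4 - 368*m^3 + 1312*m^2 + 1344*m - 4608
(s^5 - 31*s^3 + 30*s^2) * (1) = s^5 - 31*s^3 + 30*s^2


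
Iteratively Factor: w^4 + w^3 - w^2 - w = (w)*(w^3 + w^2 - w - 1) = w*(w + 1)*(w^2 - 1) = w*(w - 1)*(w + 1)*(w + 1)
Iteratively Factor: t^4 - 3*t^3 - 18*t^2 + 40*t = (t)*(t^3 - 3*t^2 - 18*t + 40) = t*(t + 4)*(t^2 - 7*t + 10) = t*(t - 2)*(t + 4)*(t - 5)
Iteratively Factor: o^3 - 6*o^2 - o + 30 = (o - 5)*(o^2 - o - 6) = (o - 5)*(o + 2)*(o - 3)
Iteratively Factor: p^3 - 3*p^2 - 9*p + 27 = (p + 3)*(p^2 - 6*p + 9) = (p - 3)*(p + 3)*(p - 3)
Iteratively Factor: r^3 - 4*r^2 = (r)*(r^2 - 4*r) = r^2*(r - 4)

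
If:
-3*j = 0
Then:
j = 0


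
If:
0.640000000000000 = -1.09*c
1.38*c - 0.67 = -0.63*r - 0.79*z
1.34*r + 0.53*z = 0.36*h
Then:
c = -0.59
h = 8.74589421225507 - 3.19532627865961*z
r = 2.34964322120285 - 1.25396825396825*z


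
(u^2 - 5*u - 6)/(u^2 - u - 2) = (u - 6)/(u - 2)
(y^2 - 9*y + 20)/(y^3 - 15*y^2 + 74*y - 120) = 1/(y - 6)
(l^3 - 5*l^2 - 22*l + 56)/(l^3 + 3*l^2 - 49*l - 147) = (l^2 + 2*l - 8)/(l^2 + 10*l + 21)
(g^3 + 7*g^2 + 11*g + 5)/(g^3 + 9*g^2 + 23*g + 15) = (g + 1)/(g + 3)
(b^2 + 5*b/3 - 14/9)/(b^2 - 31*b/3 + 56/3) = (9*b^2 + 15*b - 14)/(3*(3*b^2 - 31*b + 56))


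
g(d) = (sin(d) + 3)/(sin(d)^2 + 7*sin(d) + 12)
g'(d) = (-2*sin(d)*cos(d) - 7*cos(d))*(sin(d) + 3)/(sin(d)^2 + 7*sin(d) + 12)^2 + cos(d)/(sin(d)^2 + 7*sin(d) + 12)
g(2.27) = 0.21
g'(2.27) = 0.03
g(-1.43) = 0.33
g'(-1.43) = -0.02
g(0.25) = 0.24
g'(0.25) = -0.05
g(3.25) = 0.26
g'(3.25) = 0.07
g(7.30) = 0.21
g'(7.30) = -0.02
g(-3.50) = 0.23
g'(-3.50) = 0.05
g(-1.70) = 0.33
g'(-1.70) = 0.01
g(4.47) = 0.33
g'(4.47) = 0.03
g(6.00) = 0.27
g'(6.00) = -0.07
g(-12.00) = 0.22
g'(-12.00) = -0.04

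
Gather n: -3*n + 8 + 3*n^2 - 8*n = 3*n^2 - 11*n + 8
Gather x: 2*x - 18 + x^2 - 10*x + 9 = x^2 - 8*x - 9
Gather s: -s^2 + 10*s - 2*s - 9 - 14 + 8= -s^2 + 8*s - 15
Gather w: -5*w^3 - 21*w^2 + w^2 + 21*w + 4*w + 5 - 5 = -5*w^3 - 20*w^2 + 25*w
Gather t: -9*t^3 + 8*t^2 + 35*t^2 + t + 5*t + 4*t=-9*t^3 + 43*t^2 + 10*t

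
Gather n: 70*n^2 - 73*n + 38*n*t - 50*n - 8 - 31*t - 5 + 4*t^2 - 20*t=70*n^2 + n*(38*t - 123) + 4*t^2 - 51*t - 13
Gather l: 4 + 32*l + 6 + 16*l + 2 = 48*l + 12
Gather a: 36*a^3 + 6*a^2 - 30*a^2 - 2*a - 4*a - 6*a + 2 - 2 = 36*a^3 - 24*a^2 - 12*a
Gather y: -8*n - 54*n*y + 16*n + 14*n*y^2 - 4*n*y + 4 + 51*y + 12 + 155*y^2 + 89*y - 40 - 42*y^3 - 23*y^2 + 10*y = 8*n - 42*y^3 + y^2*(14*n + 132) + y*(150 - 58*n) - 24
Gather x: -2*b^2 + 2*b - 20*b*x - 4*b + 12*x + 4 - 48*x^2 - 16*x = -2*b^2 - 2*b - 48*x^2 + x*(-20*b - 4) + 4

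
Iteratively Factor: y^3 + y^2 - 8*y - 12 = (y + 2)*(y^2 - y - 6) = (y + 2)^2*(y - 3)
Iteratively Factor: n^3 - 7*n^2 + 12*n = (n)*(n^2 - 7*n + 12) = n*(n - 4)*(n - 3)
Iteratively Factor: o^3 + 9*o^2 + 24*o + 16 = (o + 1)*(o^2 + 8*o + 16) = (o + 1)*(o + 4)*(o + 4)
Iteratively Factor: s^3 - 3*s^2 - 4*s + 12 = (s + 2)*(s^2 - 5*s + 6) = (s - 3)*(s + 2)*(s - 2)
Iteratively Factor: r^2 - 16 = (r + 4)*(r - 4)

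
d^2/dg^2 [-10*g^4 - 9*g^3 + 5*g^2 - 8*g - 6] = -120*g^2 - 54*g + 10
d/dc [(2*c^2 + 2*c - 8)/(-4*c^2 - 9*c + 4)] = 2*(-5*c^2 - 24*c - 32)/(16*c^4 + 72*c^3 + 49*c^2 - 72*c + 16)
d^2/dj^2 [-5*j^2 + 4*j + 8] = -10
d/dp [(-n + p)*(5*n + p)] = 4*n + 2*p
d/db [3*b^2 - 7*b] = 6*b - 7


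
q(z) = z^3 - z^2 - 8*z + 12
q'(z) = 3*z^2 - 2*z - 8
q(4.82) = 62.19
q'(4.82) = 52.06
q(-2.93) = 1.70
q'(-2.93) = 23.61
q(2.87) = 4.44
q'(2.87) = 10.97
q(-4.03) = -37.45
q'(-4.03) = 48.78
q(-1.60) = 18.14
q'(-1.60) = 2.88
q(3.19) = 8.77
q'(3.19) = 16.15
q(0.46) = 8.21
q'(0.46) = -8.29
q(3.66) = 18.35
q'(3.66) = 24.87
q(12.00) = 1500.00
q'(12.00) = 400.00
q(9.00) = 588.00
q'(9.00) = 217.00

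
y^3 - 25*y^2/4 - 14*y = y*(y - 8)*(y + 7/4)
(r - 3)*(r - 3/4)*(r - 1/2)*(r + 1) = r^4 - 13*r^3/4 - r^2/8 + 3*r - 9/8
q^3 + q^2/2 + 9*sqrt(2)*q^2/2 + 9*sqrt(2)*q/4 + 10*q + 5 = (q + 1/2)*(q + 2*sqrt(2))*(q + 5*sqrt(2)/2)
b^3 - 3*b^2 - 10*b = b*(b - 5)*(b + 2)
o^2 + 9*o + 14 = (o + 2)*(o + 7)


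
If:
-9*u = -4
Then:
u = 4/9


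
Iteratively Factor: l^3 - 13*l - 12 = (l - 4)*(l^2 + 4*l + 3) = (l - 4)*(l + 3)*(l + 1)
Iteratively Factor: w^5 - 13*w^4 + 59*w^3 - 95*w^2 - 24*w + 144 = (w - 4)*(w^4 - 9*w^3 + 23*w^2 - 3*w - 36) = (w - 4)*(w - 3)*(w^3 - 6*w^2 + 5*w + 12) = (w - 4)*(w - 3)*(w + 1)*(w^2 - 7*w + 12) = (w - 4)*(w - 3)^2*(w + 1)*(w - 4)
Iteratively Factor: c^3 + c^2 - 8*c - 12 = (c - 3)*(c^2 + 4*c + 4) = (c - 3)*(c + 2)*(c + 2)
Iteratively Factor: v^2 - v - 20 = (v - 5)*(v + 4)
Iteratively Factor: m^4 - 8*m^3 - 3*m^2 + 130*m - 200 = (m - 2)*(m^3 - 6*m^2 - 15*m + 100) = (m - 2)*(m + 4)*(m^2 - 10*m + 25) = (m - 5)*(m - 2)*(m + 4)*(m - 5)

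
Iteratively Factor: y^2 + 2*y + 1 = (y + 1)*(y + 1)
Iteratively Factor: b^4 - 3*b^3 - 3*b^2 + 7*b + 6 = (b - 3)*(b^3 - 3*b - 2) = (b - 3)*(b + 1)*(b^2 - b - 2) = (b - 3)*(b - 2)*(b + 1)*(b + 1)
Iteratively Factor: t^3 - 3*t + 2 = (t - 1)*(t^2 + t - 2) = (t - 1)^2*(t + 2)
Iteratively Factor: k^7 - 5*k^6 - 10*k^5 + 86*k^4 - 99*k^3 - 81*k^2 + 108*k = (k - 3)*(k^6 - 2*k^5 - 16*k^4 + 38*k^3 + 15*k^2 - 36*k) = k*(k - 3)*(k^5 - 2*k^4 - 16*k^3 + 38*k^2 + 15*k - 36) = k*(k - 3)*(k + 4)*(k^4 - 6*k^3 + 8*k^2 + 6*k - 9) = k*(k - 3)*(k + 1)*(k + 4)*(k^3 - 7*k^2 + 15*k - 9) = k*(k - 3)^2*(k + 1)*(k + 4)*(k^2 - 4*k + 3) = k*(k - 3)^3*(k + 1)*(k + 4)*(k - 1)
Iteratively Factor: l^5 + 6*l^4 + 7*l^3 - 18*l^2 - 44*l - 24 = (l + 2)*(l^4 + 4*l^3 - l^2 - 16*l - 12) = (l + 1)*(l + 2)*(l^3 + 3*l^2 - 4*l - 12) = (l + 1)*(l + 2)^2*(l^2 + l - 6) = (l - 2)*(l + 1)*(l + 2)^2*(l + 3)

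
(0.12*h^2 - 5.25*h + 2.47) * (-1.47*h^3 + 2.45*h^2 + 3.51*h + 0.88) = -0.1764*h^5 + 8.0115*h^4 - 16.0722*h^3 - 12.2704*h^2 + 4.0497*h + 2.1736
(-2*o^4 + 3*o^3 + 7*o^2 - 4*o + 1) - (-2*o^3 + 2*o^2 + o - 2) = -2*o^4 + 5*o^3 + 5*o^2 - 5*o + 3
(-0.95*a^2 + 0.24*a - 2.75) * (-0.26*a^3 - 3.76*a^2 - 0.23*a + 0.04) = 0.247*a^5 + 3.5096*a^4 + 0.0311000000000002*a^3 + 10.2468*a^2 + 0.6421*a - 0.11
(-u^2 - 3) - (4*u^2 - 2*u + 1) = -5*u^2 + 2*u - 4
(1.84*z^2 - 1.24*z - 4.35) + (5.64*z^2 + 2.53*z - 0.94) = 7.48*z^2 + 1.29*z - 5.29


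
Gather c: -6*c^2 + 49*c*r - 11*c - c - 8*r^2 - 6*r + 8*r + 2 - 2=-6*c^2 + c*(49*r - 12) - 8*r^2 + 2*r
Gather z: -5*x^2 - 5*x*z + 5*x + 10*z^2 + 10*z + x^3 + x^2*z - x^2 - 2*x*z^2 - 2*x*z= x^3 - 6*x^2 + 5*x + z^2*(10 - 2*x) + z*(x^2 - 7*x + 10)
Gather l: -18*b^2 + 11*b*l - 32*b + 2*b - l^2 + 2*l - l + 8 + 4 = -18*b^2 - 30*b - l^2 + l*(11*b + 1) + 12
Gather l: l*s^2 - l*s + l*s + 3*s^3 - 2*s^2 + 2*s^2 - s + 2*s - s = l*s^2 + 3*s^3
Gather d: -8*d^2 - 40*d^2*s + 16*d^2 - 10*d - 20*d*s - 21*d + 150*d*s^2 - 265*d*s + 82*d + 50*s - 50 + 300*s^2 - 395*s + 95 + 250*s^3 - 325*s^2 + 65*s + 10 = d^2*(8 - 40*s) + d*(150*s^2 - 285*s + 51) + 250*s^3 - 25*s^2 - 280*s + 55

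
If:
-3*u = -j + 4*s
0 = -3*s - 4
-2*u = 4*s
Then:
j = 8/3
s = -4/3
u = 8/3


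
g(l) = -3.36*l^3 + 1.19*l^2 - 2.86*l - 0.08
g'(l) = -10.08*l^2 + 2.38*l - 2.86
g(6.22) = -780.39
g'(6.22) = -378.04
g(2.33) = -42.79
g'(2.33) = -52.04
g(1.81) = -21.28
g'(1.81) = -31.58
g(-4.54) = 351.85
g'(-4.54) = -221.43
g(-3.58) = 179.58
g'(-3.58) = -140.57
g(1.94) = -25.68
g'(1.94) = -36.18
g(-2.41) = 60.76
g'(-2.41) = -67.14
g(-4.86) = 427.63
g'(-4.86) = -252.51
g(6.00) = -700.16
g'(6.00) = -351.46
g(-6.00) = 785.68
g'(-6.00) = -380.02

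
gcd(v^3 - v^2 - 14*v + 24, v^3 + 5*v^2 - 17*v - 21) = v - 3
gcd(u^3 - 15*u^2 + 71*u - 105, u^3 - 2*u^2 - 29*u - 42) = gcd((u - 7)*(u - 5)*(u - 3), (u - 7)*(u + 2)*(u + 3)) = u - 7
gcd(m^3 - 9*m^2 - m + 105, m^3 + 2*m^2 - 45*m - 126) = m^2 - 4*m - 21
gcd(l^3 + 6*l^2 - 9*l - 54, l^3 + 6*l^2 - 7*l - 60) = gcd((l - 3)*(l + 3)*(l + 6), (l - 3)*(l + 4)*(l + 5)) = l - 3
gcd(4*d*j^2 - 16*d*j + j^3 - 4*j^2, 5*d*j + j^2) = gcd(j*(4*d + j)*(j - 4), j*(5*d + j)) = j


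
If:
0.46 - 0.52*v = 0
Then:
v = 0.88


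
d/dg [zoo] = 0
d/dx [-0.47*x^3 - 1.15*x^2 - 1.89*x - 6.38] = -1.41*x^2 - 2.3*x - 1.89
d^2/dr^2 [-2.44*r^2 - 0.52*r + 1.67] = -4.88000000000000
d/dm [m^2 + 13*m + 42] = 2*m + 13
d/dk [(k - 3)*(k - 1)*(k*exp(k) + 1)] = k^3*exp(k) - k^2*exp(k) - 5*k*exp(k) + 2*k + 3*exp(k) - 4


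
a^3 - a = a*(a - 1)*(a + 1)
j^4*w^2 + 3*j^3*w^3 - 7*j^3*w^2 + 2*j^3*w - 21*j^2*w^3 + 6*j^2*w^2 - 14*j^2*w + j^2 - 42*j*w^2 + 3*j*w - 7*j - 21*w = (j - 7)*(j + 3*w)*(j*w + 1)^2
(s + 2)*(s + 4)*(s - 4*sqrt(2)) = s^3 - 4*sqrt(2)*s^2 + 6*s^2 - 24*sqrt(2)*s + 8*s - 32*sqrt(2)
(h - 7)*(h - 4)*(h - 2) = h^3 - 13*h^2 + 50*h - 56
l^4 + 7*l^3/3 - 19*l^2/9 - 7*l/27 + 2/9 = (l - 2/3)*(l - 1/3)*(l + 1/3)*(l + 3)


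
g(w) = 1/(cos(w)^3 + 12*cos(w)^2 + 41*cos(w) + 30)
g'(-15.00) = -0.56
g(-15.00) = 0.19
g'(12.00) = -0.00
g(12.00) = 0.01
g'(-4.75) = 0.04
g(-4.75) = 0.03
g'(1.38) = 0.03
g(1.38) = 0.03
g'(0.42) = 0.00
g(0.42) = 0.01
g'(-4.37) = 0.10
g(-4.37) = 0.06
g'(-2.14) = -0.19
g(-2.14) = 0.09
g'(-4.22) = 0.15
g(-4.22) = 0.08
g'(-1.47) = -0.04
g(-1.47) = 0.03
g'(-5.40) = 0.01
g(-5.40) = 0.02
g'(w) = (3*sin(w)*cos(w)^2 + 24*sin(w)*cos(w) + 41*sin(w))/(cos(w)^3 + 12*cos(w)^2 + 41*cos(w) + 30)^2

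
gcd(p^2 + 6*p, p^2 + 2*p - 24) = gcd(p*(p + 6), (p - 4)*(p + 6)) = p + 6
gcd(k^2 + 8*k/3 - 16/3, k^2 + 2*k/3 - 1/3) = 1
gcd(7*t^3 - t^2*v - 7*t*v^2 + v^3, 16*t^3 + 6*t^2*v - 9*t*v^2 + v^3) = t + v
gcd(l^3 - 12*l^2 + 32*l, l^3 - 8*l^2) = l^2 - 8*l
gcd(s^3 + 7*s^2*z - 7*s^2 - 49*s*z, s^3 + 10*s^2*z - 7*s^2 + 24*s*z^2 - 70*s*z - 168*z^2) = s - 7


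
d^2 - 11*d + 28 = (d - 7)*(d - 4)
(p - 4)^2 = p^2 - 8*p + 16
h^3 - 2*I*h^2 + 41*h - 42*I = (h - 7*I)*(h - I)*(h + 6*I)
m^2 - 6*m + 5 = (m - 5)*(m - 1)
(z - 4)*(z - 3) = z^2 - 7*z + 12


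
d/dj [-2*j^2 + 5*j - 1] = 5 - 4*j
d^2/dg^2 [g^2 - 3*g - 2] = 2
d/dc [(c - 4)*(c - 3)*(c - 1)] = 3*c^2 - 16*c + 19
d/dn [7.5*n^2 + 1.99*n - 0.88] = 15.0*n + 1.99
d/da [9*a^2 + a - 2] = 18*a + 1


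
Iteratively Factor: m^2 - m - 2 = (m - 2)*(m + 1)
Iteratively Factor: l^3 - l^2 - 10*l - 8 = (l + 1)*(l^2 - 2*l - 8) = (l - 4)*(l + 1)*(l + 2)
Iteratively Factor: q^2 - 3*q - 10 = (q - 5)*(q + 2)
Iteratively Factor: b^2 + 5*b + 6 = (b + 2)*(b + 3)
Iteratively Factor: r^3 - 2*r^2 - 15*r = (r - 5)*(r^2 + 3*r) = r*(r - 5)*(r + 3)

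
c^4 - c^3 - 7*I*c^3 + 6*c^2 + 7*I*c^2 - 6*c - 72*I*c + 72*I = (c - 1)*(c - 6*I)*(c - 4*I)*(c + 3*I)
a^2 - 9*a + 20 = (a - 5)*(a - 4)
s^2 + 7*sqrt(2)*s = s*(s + 7*sqrt(2))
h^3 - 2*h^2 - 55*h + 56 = (h - 8)*(h - 1)*(h + 7)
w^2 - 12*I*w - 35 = (w - 7*I)*(w - 5*I)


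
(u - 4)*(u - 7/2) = u^2 - 15*u/2 + 14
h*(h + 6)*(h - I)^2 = h^4 + 6*h^3 - 2*I*h^3 - h^2 - 12*I*h^2 - 6*h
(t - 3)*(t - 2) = t^2 - 5*t + 6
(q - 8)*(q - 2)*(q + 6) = q^3 - 4*q^2 - 44*q + 96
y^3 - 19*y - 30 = (y - 5)*(y + 2)*(y + 3)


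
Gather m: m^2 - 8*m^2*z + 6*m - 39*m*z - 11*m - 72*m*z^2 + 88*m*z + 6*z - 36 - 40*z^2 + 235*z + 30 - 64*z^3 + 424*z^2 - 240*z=m^2*(1 - 8*z) + m*(-72*z^2 + 49*z - 5) - 64*z^3 + 384*z^2 + z - 6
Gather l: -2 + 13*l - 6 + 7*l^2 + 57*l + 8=7*l^2 + 70*l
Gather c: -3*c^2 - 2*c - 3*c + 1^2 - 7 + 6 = -3*c^2 - 5*c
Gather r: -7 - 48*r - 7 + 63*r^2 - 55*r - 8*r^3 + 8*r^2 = -8*r^3 + 71*r^2 - 103*r - 14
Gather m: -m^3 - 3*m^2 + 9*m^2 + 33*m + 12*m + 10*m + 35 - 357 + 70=-m^3 + 6*m^2 + 55*m - 252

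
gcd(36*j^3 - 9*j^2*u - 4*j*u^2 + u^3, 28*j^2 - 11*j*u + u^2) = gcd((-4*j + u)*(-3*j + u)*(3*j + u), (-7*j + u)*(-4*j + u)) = -4*j + u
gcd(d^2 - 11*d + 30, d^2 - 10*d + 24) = d - 6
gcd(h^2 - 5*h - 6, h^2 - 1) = h + 1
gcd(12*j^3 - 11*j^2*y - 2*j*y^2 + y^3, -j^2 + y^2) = -j + y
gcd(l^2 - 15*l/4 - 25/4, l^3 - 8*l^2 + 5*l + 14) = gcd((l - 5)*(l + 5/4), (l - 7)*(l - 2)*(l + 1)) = 1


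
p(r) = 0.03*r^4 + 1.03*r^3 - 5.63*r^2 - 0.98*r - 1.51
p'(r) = 0.12*r^3 + 3.09*r^2 - 11.26*r - 0.98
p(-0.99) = -7.03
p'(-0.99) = 13.08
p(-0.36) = -1.93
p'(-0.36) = 3.47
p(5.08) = 3.23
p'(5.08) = 37.29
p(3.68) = -24.53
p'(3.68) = 5.41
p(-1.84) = -24.84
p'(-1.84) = 29.45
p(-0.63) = -3.38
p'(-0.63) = 7.31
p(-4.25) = -168.32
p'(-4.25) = 93.48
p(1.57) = -12.76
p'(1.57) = -10.58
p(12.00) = 1577.93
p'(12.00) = 516.22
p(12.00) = 1577.93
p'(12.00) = 516.22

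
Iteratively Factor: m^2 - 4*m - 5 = (m + 1)*(m - 5)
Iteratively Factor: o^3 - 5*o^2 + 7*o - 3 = (o - 1)*(o^2 - 4*o + 3) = (o - 1)^2*(o - 3)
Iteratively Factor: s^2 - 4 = (s + 2)*(s - 2)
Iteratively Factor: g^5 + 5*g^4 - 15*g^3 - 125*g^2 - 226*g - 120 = (g + 4)*(g^4 + g^3 - 19*g^2 - 49*g - 30) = (g - 5)*(g + 4)*(g^3 + 6*g^2 + 11*g + 6) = (g - 5)*(g + 3)*(g + 4)*(g^2 + 3*g + 2) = (g - 5)*(g + 1)*(g + 3)*(g + 4)*(g + 2)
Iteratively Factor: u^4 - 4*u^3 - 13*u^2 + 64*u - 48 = (u - 1)*(u^3 - 3*u^2 - 16*u + 48) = (u - 4)*(u - 1)*(u^2 + u - 12) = (u - 4)*(u - 1)*(u + 4)*(u - 3)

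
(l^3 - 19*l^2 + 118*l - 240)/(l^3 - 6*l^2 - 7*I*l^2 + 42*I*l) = (l^2 - 13*l + 40)/(l*(l - 7*I))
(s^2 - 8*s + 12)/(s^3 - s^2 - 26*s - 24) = (s - 2)/(s^2 + 5*s + 4)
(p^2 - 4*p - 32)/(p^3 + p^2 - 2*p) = (p^2 - 4*p - 32)/(p*(p^2 + p - 2))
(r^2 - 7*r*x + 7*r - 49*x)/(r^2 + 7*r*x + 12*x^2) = (r^2 - 7*r*x + 7*r - 49*x)/(r^2 + 7*r*x + 12*x^2)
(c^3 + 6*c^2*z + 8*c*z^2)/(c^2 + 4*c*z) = c + 2*z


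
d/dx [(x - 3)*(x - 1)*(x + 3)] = 3*x^2 - 2*x - 9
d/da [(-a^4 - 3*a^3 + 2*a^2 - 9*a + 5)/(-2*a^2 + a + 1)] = (4*a^5 + 3*a^4 - 10*a^3 - 25*a^2 + 24*a - 14)/(4*a^4 - 4*a^3 - 3*a^2 + 2*a + 1)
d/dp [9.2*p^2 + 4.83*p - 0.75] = 18.4*p + 4.83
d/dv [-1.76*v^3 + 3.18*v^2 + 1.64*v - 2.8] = -5.28*v^2 + 6.36*v + 1.64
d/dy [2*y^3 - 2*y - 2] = 6*y^2 - 2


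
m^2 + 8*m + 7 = (m + 1)*(m + 7)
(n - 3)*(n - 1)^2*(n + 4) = n^4 - n^3 - 13*n^2 + 25*n - 12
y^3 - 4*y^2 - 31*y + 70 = (y - 7)*(y - 2)*(y + 5)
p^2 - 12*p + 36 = (p - 6)^2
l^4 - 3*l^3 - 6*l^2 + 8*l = l*(l - 4)*(l - 1)*(l + 2)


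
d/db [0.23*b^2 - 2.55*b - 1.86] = 0.46*b - 2.55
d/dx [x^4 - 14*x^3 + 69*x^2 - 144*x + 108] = 4*x^3 - 42*x^2 + 138*x - 144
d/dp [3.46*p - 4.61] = 3.46000000000000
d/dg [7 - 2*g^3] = -6*g^2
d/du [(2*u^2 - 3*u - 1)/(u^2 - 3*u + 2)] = (-3*u^2 + 10*u - 9)/(u^4 - 6*u^3 + 13*u^2 - 12*u + 4)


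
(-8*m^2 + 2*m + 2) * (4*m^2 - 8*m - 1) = -32*m^4 + 72*m^3 - 18*m - 2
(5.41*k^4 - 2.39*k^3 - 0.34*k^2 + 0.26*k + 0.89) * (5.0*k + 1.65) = 27.05*k^5 - 3.0235*k^4 - 5.6435*k^3 + 0.739*k^2 + 4.879*k + 1.4685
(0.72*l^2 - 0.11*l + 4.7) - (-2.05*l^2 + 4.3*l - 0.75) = 2.77*l^2 - 4.41*l + 5.45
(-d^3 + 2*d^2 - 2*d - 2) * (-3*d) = 3*d^4 - 6*d^3 + 6*d^2 + 6*d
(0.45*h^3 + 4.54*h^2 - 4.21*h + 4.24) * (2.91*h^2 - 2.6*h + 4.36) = 1.3095*h^5 + 12.0414*h^4 - 22.0931*h^3 + 43.0788*h^2 - 29.3796*h + 18.4864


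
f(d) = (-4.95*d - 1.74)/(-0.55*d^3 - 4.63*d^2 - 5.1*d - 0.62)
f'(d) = (-4.95*d - 1.74)*(1.65*d^2 + 9.26*d + 5.1)/(-0.55*d^3 - 4.63*d^2 - 5.1*d - 0.62)^2 - 4.95/(-0.55*d^3 - 4.63*d^2 - 5.1*d - 0.62)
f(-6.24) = -1.89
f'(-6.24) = 1.73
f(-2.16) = -1.58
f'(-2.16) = -1.14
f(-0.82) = 3.08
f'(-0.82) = -12.26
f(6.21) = 0.09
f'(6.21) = -0.02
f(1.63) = 0.42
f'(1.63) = -0.22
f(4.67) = 0.14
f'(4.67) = -0.04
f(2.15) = 0.32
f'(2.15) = -0.14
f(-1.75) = -2.37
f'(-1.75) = -3.20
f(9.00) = 0.06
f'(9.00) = -0.01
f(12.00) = 0.04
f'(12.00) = -0.00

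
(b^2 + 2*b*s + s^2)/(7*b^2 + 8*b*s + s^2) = (b + s)/(7*b + s)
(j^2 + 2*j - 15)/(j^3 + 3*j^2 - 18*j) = (j + 5)/(j*(j + 6))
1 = 1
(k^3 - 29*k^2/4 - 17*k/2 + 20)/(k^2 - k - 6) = (k^2 - 37*k/4 + 10)/(k - 3)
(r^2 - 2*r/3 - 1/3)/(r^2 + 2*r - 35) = (3*r^2 - 2*r - 1)/(3*(r^2 + 2*r - 35))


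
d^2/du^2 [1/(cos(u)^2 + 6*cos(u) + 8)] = (-8*sin(u)^4 + 12*sin(u)^2 + 141*cos(u) - 9*cos(3*u) + 108)/(2*(cos(u) + 2)^3*(cos(u) + 4)^3)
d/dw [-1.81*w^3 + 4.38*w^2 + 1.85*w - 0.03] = -5.43*w^2 + 8.76*w + 1.85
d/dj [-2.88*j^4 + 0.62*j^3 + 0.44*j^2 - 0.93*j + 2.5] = -11.52*j^3 + 1.86*j^2 + 0.88*j - 0.93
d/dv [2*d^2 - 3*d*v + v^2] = -3*d + 2*v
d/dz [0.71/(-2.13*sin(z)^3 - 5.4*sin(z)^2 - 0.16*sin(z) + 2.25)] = (4.5369*sin(z)^2 + 7.668*sin(z) + 0.1136)*cos(z)/(2.13*sin(z)^3 + 5.4*sin(z)^2 + 0.16*sin(z) - 2.25)^2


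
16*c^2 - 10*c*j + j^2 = (-8*c + j)*(-2*c + j)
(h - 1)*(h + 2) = h^2 + h - 2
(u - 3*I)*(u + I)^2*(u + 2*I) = u^4 + I*u^3 + 7*u^2 + 13*I*u - 6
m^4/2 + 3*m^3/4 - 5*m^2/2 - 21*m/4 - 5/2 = (m/2 + 1)*(m - 5/2)*(m + 1)^2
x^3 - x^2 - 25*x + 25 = (x - 5)*(x - 1)*(x + 5)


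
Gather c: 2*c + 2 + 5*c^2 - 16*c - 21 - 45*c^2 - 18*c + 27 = -40*c^2 - 32*c + 8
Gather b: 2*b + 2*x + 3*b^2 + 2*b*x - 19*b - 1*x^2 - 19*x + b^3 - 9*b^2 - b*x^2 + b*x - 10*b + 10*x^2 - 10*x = b^3 - 6*b^2 + b*(-x^2 + 3*x - 27) + 9*x^2 - 27*x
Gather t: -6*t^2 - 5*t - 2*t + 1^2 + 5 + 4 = -6*t^2 - 7*t + 10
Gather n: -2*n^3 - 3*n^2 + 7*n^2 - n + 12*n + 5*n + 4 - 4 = -2*n^3 + 4*n^2 + 16*n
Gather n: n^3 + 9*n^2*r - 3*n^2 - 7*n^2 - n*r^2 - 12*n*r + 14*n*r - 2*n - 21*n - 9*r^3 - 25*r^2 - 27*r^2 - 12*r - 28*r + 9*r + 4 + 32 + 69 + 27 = n^3 + n^2*(9*r - 10) + n*(-r^2 + 2*r - 23) - 9*r^3 - 52*r^2 - 31*r + 132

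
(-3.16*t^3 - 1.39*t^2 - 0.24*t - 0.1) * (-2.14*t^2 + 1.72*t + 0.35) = 6.7624*t^5 - 2.4606*t^4 - 2.9832*t^3 - 0.6853*t^2 - 0.256*t - 0.035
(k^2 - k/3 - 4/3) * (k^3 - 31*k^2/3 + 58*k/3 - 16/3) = k^5 - 32*k^4/3 + 193*k^3/9 + 2*k^2 - 24*k + 64/9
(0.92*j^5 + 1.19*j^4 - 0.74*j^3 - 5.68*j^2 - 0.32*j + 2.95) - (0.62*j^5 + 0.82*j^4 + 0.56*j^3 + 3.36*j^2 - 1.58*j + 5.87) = 0.3*j^5 + 0.37*j^4 - 1.3*j^3 - 9.04*j^2 + 1.26*j - 2.92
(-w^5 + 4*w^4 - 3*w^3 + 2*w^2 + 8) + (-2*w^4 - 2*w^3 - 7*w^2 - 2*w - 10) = -w^5 + 2*w^4 - 5*w^3 - 5*w^2 - 2*w - 2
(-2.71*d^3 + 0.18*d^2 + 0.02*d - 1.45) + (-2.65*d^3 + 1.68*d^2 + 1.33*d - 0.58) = -5.36*d^3 + 1.86*d^2 + 1.35*d - 2.03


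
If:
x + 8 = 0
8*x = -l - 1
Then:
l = 63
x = -8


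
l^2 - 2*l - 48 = (l - 8)*(l + 6)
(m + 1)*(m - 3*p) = m^2 - 3*m*p + m - 3*p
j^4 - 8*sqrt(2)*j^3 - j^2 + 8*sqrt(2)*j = j*(j - 1)*(j + 1)*(j - 8*sqrt(2))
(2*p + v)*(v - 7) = 2*p*v - 14*p + v^2 - 7*v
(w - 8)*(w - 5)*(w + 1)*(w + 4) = w^4 - 8*w^3 - 21*w^2 + 148*w + 160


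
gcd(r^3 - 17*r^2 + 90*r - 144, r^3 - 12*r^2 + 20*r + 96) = r^2 - 14*r + 48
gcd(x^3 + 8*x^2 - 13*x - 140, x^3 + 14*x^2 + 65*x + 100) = x + 5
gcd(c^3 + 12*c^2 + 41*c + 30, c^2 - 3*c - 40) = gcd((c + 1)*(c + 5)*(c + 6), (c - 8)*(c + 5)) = c + 5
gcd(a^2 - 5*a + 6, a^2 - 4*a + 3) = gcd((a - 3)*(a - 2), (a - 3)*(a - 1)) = a - 3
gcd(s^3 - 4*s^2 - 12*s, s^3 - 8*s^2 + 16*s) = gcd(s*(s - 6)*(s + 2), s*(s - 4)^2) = s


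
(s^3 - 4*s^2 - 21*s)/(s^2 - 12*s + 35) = s*(s + 3)/(s - 5)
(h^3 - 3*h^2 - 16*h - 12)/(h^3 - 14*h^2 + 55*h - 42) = (h^2 + 3*h + 2)/(h^2 - 8*h + 7)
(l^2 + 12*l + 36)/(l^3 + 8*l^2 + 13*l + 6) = (l + 6)/(l^2 + 2*l + 1)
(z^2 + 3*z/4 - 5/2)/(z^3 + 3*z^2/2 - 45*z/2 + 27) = (4*z^2 + 3*z - 10)/(2*(2*z^3 + 3*z^2 - 45*z + 54))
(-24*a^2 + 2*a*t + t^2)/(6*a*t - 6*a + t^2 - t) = (-4*a + t)/(t - 1)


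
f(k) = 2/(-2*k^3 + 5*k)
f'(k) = 2*(6*k^2 - 5)/(-2*k^3 + 5*k)^2 = 2*(6*k^2 - 5)/(k^2*(2*k^2 - 5)^2)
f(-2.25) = 0.17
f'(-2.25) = 0.38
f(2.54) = -0.10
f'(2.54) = 0.17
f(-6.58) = 0.00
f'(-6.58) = 0.00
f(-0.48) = -0.92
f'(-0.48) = -1.52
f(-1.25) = -0.85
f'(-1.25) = 1.59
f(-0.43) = -1.00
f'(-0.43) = -1.96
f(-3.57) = 0.03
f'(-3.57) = 0.03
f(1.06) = 0.69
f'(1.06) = 0.41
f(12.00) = 0.00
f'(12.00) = 0.00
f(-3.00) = 0.05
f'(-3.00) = 0.06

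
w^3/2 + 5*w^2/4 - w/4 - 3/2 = (w/2 + 1)*(w - 1)*(w + 3/2)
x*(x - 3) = x^2 - 3*x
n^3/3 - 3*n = n*(n/3 + 1)*(n - 3)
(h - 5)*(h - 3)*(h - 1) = h^3 - 9*h^2 + 23*h - 15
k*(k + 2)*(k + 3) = k^3 + 5*k^2 + 6*k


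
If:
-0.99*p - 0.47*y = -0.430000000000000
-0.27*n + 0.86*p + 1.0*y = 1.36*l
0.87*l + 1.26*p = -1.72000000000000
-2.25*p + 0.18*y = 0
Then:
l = -2.07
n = 13.51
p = 0.06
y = 0.78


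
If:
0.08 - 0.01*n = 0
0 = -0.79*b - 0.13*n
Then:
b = -1.32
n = 8.00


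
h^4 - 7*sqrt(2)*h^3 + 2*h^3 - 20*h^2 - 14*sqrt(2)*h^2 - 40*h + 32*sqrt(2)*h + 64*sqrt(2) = (h + 2)*(h - 8*sqrt(2))*(h - sqrt(2))*(h + 2*sqrt(2))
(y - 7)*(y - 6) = y^2 - 13*y + 42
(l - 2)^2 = l^2 - 4*l + 4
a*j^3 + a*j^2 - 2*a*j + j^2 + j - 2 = (j - 1)*(j + 2)*(a*j + 1)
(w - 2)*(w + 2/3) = w^2 - 4*w/3 - 4/3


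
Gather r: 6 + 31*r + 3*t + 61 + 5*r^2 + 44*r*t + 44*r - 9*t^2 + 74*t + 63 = 5*r^2 + r*(44*t + 75) - 9*t^2 + 77*t + 130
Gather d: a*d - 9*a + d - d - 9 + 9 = a*d - 9*a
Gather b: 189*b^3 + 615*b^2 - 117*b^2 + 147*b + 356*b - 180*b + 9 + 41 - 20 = 189*b^3 + 498*b^2 + 323*b + 30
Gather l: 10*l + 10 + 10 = 10*l + 20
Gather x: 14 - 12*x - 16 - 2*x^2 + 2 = -2*x^2 - 12*x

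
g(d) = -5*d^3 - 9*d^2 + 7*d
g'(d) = -15*d^2 - 18*d + 7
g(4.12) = -473.60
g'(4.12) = -321.78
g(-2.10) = -8.08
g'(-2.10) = -21.35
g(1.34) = -18.81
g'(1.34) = -44.05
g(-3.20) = 49.28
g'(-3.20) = -89.00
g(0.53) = 0.44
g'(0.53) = -6.75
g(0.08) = 0.50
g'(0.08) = 5.46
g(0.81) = -2.89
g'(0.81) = -17.42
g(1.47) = -25.04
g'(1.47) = -51.87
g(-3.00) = 33.00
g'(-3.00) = -74.00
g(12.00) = -9852.00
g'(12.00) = -2369.00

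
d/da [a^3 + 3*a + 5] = 3*a^2 + 3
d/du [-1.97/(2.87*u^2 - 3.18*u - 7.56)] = (11.3078*u - 6.2646)/(-2.87*u^2 + 3.18*u + 7.56)^2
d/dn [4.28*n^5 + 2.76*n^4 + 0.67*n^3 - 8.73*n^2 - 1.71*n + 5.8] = 21.4*n^4 + 11.04*n^3 + 2.01*n^2 - 17.46*n - 1.71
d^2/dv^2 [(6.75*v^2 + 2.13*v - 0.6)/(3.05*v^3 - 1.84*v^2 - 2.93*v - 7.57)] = (125.58375*v^6 + 118.88595*v^5 + 223.22889*v^4 + 2215.449396*v^3 + 46.0088999999999*v^2 - 280.536984*v + 685.541604)/(28.372625*v^9 - 51.3498*v^8 - 50.790735*v^7 - 118.830319*v^6 + 303.689451*v^5 + 281.620206*v^4 + 254.317774*v^3 - 511.286127*v^2 - 503.710071*v - 433.798093)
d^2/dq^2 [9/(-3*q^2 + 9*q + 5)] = 54*(-3*q^2 + 9*q + 3*(2*q - 3)^2 + 5)/(-3*q^2 + 9*q + 5)^3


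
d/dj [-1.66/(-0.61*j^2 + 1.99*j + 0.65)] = (3.3034 - 2.0252*j)/(-0.61*j^2 + 1.99*j + 0.65)^2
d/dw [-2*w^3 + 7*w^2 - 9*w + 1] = -6*w^2 + 14*w - 9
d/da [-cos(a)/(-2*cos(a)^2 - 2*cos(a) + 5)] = (cos(2*a) + 6)*sin(a)/(2*cos(a) + cos(2*a) - 4)^2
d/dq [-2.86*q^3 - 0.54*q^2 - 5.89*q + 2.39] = -8.58*q^2 - 1.08*q - 5.89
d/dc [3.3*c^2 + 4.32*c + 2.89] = 6.6*c + 4.32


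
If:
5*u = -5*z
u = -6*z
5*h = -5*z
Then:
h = 0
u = 0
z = 0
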